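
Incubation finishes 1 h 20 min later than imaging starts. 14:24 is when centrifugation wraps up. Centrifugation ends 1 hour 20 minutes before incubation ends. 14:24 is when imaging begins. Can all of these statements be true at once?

Incubation ends at 14:24 + 80 min = 15:44.
Centrifugation ends at 15:44 − 80 min = 14:24.
That matches the stated 14:24, so the schedule is consistent.

Yes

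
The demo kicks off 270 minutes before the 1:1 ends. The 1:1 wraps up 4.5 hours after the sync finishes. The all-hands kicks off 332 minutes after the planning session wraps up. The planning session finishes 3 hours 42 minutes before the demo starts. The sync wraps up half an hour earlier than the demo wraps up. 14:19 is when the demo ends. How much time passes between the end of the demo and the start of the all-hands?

1 h 20 min

The sync ends at 14:19 − 30 min = 13:49.
The 1:1 ends at 13:49 + 270 min = 18:19.
The demo starts at 18:19 − 270 min = 13:49.
The planning session ends at 13:49 − 222 min = 10:07.
The all-hands starts at 10:07 + 332 min = 15:39.
From 14:19 to 15:39 is 1 h 20 min.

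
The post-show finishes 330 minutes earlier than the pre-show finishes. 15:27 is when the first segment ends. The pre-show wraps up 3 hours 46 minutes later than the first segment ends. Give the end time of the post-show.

The pre-show ends at 15:27 + 226 min = 19:13.
The post-show ends at 19:13 − 330 min = 13:43.

13:43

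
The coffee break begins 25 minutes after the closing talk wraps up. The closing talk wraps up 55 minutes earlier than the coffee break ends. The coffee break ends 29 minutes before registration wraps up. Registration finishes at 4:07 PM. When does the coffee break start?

The coffee break ends at 4:07 PM − 29 min = 3:38 PM.
The closing talk ends at 3:38 PM − 55 min = 2:43 PM.
The coffee break starts at 2:43 PM + 25 min = 3:08 PM.

3:08 PM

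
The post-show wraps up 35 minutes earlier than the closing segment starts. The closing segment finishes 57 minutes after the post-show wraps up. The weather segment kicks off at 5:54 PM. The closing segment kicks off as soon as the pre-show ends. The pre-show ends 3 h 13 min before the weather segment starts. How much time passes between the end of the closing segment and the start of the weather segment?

2 hours 51 minutes

The pre-show ends at 5:54 PM − 193 min = 2:41 PM.
So the closing segment starts at 2:41 PM.
The post-show ends at 2:41 PM − 35 min = 2:06 PM.
The closing segment ends at 2:06 PM + 57 min = 3:03 PM.
From 3:03 PM to 5:54 PM is 2 hours 51 minutes.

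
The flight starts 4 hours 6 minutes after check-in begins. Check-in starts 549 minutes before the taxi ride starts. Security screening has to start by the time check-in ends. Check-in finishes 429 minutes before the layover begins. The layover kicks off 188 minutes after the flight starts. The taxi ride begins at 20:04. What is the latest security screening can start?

11:00

Check-in starts at 20:04 − 549 min = 10:55.
The flight starts at 10:55 + 246 min = 15:01.
The layover starts at 15:01 + 188 min = 18:09.
Check-in ends at 18:09 − 429 min = 11:00.
Security screening is bounded by check-in, so the latest it can start is 11:00.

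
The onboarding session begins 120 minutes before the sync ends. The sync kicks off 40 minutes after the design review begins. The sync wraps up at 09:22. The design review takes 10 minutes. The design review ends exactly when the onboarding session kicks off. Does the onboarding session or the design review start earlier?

the design review

The onboarding session starts at 09:22 − 120 min = 07:22.
So the design review ends at 07:22.
The design review starts at 07:22 − 10 min = 07:12.
The onboarding session starts at 07:22 and the design review starts at 07:12, so the design review is first.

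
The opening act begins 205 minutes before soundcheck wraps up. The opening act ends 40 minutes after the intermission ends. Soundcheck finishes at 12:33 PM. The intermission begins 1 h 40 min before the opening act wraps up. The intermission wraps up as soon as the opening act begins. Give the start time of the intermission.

The opening act starts at 12:33 PM − 205 min = 9:08 AM.
So the intermission ends at 9:08 AM.
The opening act ends at 9:08 AM + 40 min = 9:48 AM.
The intermission starts at 9:48 AM − 100 min = 8:08 AM.

8:08 AM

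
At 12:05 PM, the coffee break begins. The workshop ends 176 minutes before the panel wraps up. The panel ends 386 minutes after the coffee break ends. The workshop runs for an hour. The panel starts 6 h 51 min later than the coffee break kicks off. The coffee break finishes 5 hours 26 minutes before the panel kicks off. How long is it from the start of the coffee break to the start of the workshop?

3 hours 55 minutes

The panel starts at 12:05 PM + 411 min = 6:56 PM.
The coffee break ends at 6:56 PM − 326 min = 1:30 PM.
The panel ends at 1:30 PM + 386 min = 7:56 PM.
The workshop ends at 7:56 PM − 176 min = 5:00 PM.
The workshop starts at 5:00 PM − 60 min = 4:00 PM.
From 12:05 PM to 4:00 PM is 3 hours 55 minutes.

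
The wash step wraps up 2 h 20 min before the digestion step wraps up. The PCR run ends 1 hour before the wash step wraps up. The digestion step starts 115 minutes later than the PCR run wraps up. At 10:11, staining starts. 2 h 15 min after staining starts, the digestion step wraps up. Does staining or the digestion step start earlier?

staining

The digestion step ends at 10:11 + 135 min = 12:26.
The wash step ends at 12:26 − 140 min = 10:06.
The PCR run ends at 10:06 − 60 min = 09:06.
The digestion step starts at 09:06 + 115 min = 11:01.
Staining starts at 10:11 and the digestion step starts at 11:01, so staining is first.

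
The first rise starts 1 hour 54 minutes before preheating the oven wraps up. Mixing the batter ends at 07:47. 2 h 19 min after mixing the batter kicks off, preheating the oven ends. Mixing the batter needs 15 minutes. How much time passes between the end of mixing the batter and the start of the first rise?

Mixing the batter starts at 07:47 − 15 min = 07:32.
Preheating the oven ends at 07:32 + 139 min = 09:51.
The first rise starts at 09:51 − 114 min = 07:57.
From 07:47 to 07:57 is 10 minutes.

10 minutes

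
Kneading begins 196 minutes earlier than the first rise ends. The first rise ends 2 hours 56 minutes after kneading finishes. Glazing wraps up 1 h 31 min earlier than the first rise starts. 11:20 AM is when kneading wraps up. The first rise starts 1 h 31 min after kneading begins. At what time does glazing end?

11:00 AM

The first rise ends at 11:20 AM + 176 min = 2:16 PM.
Kneading starts at 2:16 PM − 196 min = 11:00 AM.
The first rise starts at 11:00 AM + 91 min = 12:31 PM.
Glazing ends at 12:31 PM − 91 min = 11:00 AM.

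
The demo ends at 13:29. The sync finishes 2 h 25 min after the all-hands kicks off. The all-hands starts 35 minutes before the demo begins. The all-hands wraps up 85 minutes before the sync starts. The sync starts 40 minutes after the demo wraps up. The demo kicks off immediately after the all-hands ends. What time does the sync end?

The sync starts at 13:29 + 40 min = 14:09.
The all-hands ends at 14:09 − 85 min = 12:44.
So the demo starts at 12:44.
The all-hands starts at 12:44 − 35 min = 12:09.
The sync ends at 12:09 + 145 min = 14:34.

14:34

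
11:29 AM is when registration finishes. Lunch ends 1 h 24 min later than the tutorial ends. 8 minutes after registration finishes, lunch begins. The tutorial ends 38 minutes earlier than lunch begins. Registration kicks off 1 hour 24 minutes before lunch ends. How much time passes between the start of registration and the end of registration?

30 minutes

Lunch starts at 11:29 AM + 8 min = 11:37 AM.
The tutorial ends at 11:37 AM − 38 min = 10:59 AM.
Lunch ends at 10:59 AM + 84 min = 12:23 PM.
Registration starts at 12:23 PM − 84 min = 10:59 AM.
From 10:59 AM to 11:29 AM is 30 minutes.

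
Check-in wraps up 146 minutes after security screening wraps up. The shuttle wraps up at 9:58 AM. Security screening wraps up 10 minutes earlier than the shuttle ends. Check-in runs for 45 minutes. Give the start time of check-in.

Security screening ends at 9:58 AM − 10 min = 9:48 AM.
Check-in ends at 9:48 AM + 146 min = 12:14 PM.
Check-in starts at 12:14 PM − 45 min = 11:29 AM.

11:29 AM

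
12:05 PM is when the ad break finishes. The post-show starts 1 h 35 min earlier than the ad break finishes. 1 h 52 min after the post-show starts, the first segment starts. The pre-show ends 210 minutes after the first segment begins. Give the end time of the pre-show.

The post-show starts at 12:05 PM − 95 min = 10:30 AM.
The first segment starts at 10:30 AM + 112 min = 12:22 PM.
The pre-show ends at 12:22 PM + 210 min = 3:52 PM.

3:52 PM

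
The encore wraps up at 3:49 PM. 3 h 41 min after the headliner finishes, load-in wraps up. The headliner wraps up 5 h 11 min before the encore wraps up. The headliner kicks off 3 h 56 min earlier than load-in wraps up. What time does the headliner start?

10:23 AM

The headliner ends at 3:49 PM − 311 min = 10:38 AM.
Load-in ends at 10:38 AM + 221 min = 2:19 PM.
The headliner starts at 2:19 PM − 236 min = 10:23 AM.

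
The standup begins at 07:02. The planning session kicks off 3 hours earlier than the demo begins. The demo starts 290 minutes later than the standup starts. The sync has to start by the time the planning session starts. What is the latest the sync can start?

08:52

The demo starts at 07:02 + 290 min = 11:52.
The planning session starts at 11:52 − 180 min = 08:52.
The sync is bounded by the planning session, so the latest it can start is 08:52.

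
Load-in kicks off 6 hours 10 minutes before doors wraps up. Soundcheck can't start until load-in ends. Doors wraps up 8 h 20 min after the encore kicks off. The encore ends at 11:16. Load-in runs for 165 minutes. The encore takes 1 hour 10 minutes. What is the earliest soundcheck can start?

15:01

The encore starts at 11:16 − 70 min = 10:06.
Doors ends at 10:06 + 500 min = 18:26.
Load-in starts at 18:26 − 370 min = 12:16.
Load-in ends at 12:16 + 165 min = 15:01.
Soundcheck is bounded by load-in, so the earliest it can start is 15:01.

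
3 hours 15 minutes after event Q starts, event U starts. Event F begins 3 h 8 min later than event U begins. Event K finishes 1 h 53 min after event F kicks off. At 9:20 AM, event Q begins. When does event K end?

Event U starts at 9:20 AM + 195 min = 12:35 PM.
Event F starts at 12:35 PM + 188 min = 3:43 PM.
Event K ends at 3:43 PM + 113 min = 5:36 PM.

5:36 PM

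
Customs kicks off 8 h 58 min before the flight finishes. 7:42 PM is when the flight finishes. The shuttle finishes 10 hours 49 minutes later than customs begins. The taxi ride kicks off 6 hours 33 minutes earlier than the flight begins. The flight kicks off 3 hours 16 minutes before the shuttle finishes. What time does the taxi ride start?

Customs starts at 7:42 PM − 538 min = 10:44 AM.
The shuttle ends at 10:44 AM + 649 min = 9:33 PM.
The flight starts at 9:33 PM − 196 min = 6:17 PM.
The taxi ride starts at 6:17 PM − 393 min = 11:44 AM.

11:44 AM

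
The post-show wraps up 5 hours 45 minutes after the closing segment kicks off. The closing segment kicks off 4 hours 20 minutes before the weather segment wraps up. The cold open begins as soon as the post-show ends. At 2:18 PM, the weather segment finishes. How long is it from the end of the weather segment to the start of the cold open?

The closing segment starts at 2:18 PM − 260 min = 9:58 AM.
The post-show ends at 9:58 AM + 345 min = 3:43 PM.
So the cold open starts at 3:43 PM.
From 2:18 PM to 3:43 PM is 1 hour 25 minutes.

1 hour 25 minutes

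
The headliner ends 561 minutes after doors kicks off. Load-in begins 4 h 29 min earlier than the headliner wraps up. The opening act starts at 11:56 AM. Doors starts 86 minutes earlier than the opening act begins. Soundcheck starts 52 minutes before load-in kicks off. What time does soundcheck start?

Doors starts at 11:56 AM − 86 min = 10:30 AM.
The headliner ends at 10:30 AM + 561 min = 7:51 PM.
Load-in starts at 7:51 PM − 269 min = 3:22 PM.
Soundcheck starts at 3:22 PM − 52 min = 2:30 PM.

2:30 PM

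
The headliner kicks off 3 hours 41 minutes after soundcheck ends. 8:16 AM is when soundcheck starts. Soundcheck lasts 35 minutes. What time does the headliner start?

Soundcheck ends at 8:16 AM + 35 min = 8:51 AM.
The headliner starts at 8:51 AM + 221 min = 12:32 PM.

12:32 PM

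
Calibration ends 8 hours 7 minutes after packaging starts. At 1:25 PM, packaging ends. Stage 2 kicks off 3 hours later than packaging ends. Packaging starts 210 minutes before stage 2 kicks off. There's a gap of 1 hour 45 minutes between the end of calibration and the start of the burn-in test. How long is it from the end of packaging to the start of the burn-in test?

562 minutes

Stage 2 starts at 1:25 PM + 180 min = 4:25 PM.
Packaging starts at 4:25 PM − 210 min = 12:55 PM.
Calibration ends at 12:55 PM + 487 min = 9:02 PM.
The burn-in test starts at 9:02 PM + 105 min = 10:47 PM.
From 1:25 PM to 10:47 PM is 562 minutes.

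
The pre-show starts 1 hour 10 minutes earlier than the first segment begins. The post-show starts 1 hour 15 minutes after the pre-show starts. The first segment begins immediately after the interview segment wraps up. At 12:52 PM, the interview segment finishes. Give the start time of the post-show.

12:57 PM

The first segment starts at 12:52 PM.
The pre-show starts at 12:52 PM − 70 min = 11:42 AM.
The post-show starts at 11:42 AM + 75 min = 12:57 PM.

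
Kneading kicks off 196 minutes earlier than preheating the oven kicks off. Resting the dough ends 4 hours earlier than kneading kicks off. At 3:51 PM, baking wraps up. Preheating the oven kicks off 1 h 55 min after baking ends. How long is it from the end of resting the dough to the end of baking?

5 h 21 min

Preheating the oven starts at 3:51 PM + 115 min = 5:46 PM.
Kneading starts at 5:46 PM − 196 min = 2:30 PM.
Resting the dough ends at 2:30 PM − 240 min = 10:30 AM.
From 10:30 AM to 3:51 PM is 5 h 21 min.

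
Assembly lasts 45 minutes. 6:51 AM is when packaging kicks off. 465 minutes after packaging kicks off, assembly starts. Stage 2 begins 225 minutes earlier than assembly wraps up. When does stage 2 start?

Assembly starts at 6:51 AM + 465 min = 2:36 PM.
Assembly ends at 2:36 PM + 45 min = 3:21 PM.
Stage 2 starts at 3:21 PM − 225 min = 11:36 AM.

11:36 AM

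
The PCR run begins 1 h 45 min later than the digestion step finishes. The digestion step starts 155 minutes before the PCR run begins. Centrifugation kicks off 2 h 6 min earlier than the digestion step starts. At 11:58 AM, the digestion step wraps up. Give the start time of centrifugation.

The PCR run starts at 11:58 AM + 105 min = 1:43 PM.
The digestion step starts at 1:43 PM − 155 min = 11:08 AM.
Centrifugation starts at 11:08 AM − 126 min = 9:02 AM.

9:02 AM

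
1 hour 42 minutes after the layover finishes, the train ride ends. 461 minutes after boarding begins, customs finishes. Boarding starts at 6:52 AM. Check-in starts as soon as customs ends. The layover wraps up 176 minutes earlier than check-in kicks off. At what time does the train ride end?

1:19 PM

Customs ends at 6:52 AM + 461 min = 2:33 PM.
So check-in starts at 2:33 PM.
The layover ends at 2:33 PM − 176 min = 11:37 AM.
The train ride ends at 11:37 AM + 102 min = 1:19 PM.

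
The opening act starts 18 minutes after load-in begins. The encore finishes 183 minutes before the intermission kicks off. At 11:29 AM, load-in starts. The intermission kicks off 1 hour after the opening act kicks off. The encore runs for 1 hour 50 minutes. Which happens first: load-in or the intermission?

load-in

The opening act starts at 11:29 AM + 18 min = 11:47 AM.
The intermission starts at 11:47 AM + 60 min = 12:47 PM.
Load-in starts at 11:29 AM and the intermission starts at 12:47 PM, so load-in is first.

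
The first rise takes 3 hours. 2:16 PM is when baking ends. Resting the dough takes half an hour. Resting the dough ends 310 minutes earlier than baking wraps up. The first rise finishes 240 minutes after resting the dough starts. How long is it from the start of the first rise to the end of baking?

Resting the dough ends at 2:16 PM − 310 min = 9:06 AM.
Resting the dough starts at 9:06 AM − 30 min = 8:36 AM.
The first rise ends at 8:36 AM + 240 min = 12:36 PM.
The first rise starts at 12:36 PM − 180 min = 9:36 AM.
From 9:36 AM to 2:16 PM is 4 hours 40 minutes.

4 hours 40 minutes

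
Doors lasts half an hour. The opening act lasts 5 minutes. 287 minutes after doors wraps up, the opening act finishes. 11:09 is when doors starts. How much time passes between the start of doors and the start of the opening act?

5 hours 12 minutes

Doors ends at 11:09 + 30 min = 11:39.
The opening act ends at 11:39 + 287 min = 16:26.
The opening act starts at 16:26 − 5 min = 16:21.
From 11:09 to 16:21 is 5 hours 12 minutes.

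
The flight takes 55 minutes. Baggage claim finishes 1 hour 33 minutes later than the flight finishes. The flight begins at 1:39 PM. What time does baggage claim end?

The flight ends at 1:39 PM + 55 min = 2:34 PM.
Baggage claim ends at 2:34 PM + 93 min = 4:07 PM.

4:07 PM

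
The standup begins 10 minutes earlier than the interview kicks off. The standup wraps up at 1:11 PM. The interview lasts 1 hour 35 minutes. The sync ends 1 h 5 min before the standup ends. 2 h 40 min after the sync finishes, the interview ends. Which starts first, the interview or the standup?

The sync ends at 1:11 PM − 65 min = 12:06 PM.
The interview ends at 12:06 PM + 160 min = 2:46 PM.
The interview starts at 2:46 PM − 95 min = 1:11 PM.
The standup starts at 1:11 PM − 10 min = 1:01 PM.
The interview starts at 1:11 PM and the standup starts at 1:01 PM, so the standup is first.

the standup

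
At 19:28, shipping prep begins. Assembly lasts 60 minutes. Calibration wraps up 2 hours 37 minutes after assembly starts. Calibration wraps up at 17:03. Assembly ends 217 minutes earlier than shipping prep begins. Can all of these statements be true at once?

Assembly ends at 19:28 − 217 min = 15:51.
Assembly starts at 15:51 − 60 min = 14:51.
Calibration ends at 14:51 + 157 min = 17:28.
But calibration is also said to end at 17:03 — a 25-minute conflict.

No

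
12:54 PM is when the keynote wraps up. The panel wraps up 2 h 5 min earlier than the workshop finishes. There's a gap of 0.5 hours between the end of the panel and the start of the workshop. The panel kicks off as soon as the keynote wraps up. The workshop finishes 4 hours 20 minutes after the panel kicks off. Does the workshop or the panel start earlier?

The panel starts at 12:54 PM.
The workshop ends at 12:54 PM + 260 min = 5:14 PM.
The panel ends at 5:14 PM − 125 min = 3:09 PM.
The workshop starts at 3:09 PM + 30 min = 3:39 PM.
The workshop starts at 3:39 PM and the panel starts at 12:54 PM, so the panel is first.

the panel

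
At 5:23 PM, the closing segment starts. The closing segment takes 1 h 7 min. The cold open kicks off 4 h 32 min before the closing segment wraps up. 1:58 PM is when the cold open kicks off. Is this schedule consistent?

Yes

The closing segment ends at 5:23 PM + 67 min = 6:30 PM.
The cold open starts at 6:30 PM − 272 min = 1:58 PM.
That matches the stated 1:58 PM, so the schedule is consistent.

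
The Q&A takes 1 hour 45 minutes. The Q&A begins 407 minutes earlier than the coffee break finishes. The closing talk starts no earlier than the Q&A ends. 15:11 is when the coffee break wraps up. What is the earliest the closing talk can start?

10:09

The Q&A starts at 15:11 − 407 min = 08:24.
The Q&A ends at 08:24 + 105 min = 10:09.
The closing talk is bounded by the Q&A, so the earliest it can start is 10:09.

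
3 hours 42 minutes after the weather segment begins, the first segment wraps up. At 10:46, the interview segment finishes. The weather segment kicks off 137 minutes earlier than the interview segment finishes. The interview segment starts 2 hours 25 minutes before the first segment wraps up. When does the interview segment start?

09:46

The weather segment starts at 10:46 − 137 min = 08:29.
The first segment ends at 08:29 + 222 min = 12:11.
The interview segment starts at 12:11 − 145 min = 09:46.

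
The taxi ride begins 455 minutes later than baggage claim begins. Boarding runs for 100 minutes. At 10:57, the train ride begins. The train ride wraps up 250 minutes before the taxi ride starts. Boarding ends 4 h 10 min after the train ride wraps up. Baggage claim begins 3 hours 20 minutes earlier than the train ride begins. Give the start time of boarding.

13:32

Baggage claim starts at 10:57 − 200 min = 07:37.
The taxi ride starts at 07:37 + 455 min = 15:12.
The train ride ends at 15:12 − 250 min = 11:02.
Boarding ends at 11:02 + 250 min = 15:12.
Boarding starts at 15:12 − 100 min = 13:32.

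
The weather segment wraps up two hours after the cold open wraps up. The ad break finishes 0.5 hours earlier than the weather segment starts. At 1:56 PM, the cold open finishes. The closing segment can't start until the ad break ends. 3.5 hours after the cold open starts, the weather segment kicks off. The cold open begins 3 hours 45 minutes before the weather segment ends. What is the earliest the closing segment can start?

The weather segment ends at 1:56 PM + 120 min = 3:56 PM.
The cold open starts at 3:56 PM − 225 min = 12:11 PM.
The weather segment starts at 12:11 PM + 210 min = 3:41 PM.
The ad break ends at 3:41 PM − 30 min = 3:11 PM.
The closing segment is bounded by the ad break, so the earliest it can start is 3:11 PM.

3:11 PM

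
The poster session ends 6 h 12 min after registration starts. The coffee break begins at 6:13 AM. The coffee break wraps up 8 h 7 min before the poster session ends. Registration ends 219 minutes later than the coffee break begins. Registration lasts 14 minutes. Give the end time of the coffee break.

Registration ends at 6:13 AM + 219 min = 9:52 AM.
Registration starts at 9:52 AM − 14 min = 9:38 AM.
The poster session ends at 9:38 AM + 372 min = 3:50 PM.
The coffee break ends at 3:50 PM − 487 min = 7:43 AM.

7:43 AM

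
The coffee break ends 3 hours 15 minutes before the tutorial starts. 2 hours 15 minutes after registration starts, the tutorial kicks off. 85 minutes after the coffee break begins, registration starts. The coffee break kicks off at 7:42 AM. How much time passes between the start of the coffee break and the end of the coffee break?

25 minutes

Registration starts at 7:42 AM + 85 min = 9:07 AM.
The tutorial starts at 9:07 AM + 135 min = 11:22 AM.
The coffee break ends at 11:22 AM − 195 min = 8:07 AM.
From 7:42 AM to 8:07 AM is 25 minutes.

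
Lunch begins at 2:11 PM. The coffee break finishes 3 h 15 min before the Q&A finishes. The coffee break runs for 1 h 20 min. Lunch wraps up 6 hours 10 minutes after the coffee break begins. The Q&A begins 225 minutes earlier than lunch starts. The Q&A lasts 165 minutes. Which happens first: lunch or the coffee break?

the coffee break

The Q&A starts at 2:11 PM − 225 min = 10:26 AM.
The Q&A ends at 10:26 AM + 165 min = 1:11 PM.
The coffee break ends at 1:11 PM − 195 min = 9:56 AM.
The coffee break starts at 9:56 AM − 80 min = 8:36 AM.
Lunch starts at 2:11 PM and the coffee break starts at 8:36 AM, so the coffee break is first.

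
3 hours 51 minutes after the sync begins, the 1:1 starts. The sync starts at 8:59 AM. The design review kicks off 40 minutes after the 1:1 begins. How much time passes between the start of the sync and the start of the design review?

The 1:1 starts at 8:59 AM + 231 min = 12:50 PM.
The design review starts at 12:50 PM + 40 min = 1:30 PM.
From 8:59 AM to 1:30 PM is 4 h 31 min.

4 h 31 min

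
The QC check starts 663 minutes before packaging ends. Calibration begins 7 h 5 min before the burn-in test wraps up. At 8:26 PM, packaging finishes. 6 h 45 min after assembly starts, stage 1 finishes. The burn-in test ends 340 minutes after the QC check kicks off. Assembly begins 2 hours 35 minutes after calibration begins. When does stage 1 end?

5:18 PM

The QC check starts at 8:26 PM − 663 min = 9:23 AM.
The burn-in test ends at 9:23 AM + 340 min = 3:03 PM.
Calibration starts at 3:03 PM − 425 min = 7:58 AM.
Assembly starts at 7:58 AM + 155 min = 10:33 AM.
Stage 1 ends at 10:33 AM + 405 min = 5:18 PM.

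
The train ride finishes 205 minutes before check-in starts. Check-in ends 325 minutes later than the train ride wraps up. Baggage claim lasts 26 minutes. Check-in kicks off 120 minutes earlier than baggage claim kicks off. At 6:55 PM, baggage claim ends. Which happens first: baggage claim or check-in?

check-in

Baggage claim starts at 6:55 PM − 26 min = 6:29 PM.
Check-in starts at 6:29 PM − 120 min = 4:29 PM.
Baggage claim starts at 6:29 PM and check-in starts at 4:29 PM, so check-in is first.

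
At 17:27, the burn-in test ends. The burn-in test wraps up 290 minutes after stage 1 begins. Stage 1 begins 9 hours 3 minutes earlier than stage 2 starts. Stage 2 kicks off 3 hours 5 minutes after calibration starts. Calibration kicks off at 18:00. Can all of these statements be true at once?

Stage 2 starts at 18:00 + 185 min = 21:05.
Stage 1 starts at 21:05 − 543 min = 12:02.
The burn-in test ends at 12:02 + 290 min = 16:52.
But the burn-in test is also said to end at 17:27 — a 35-minute conflict.

No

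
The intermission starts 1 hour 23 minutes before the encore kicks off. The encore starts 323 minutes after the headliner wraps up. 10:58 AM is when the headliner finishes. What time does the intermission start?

2:58 PM

The encore starts at 10:58 AM + 323 min = 4:21 PM.
The intermission starts at 4:21 PM − 83 min = 2:58 PM.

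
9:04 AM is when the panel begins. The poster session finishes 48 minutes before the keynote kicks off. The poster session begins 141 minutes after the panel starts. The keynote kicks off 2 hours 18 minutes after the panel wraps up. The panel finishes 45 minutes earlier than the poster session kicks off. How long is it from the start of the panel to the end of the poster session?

186 minutes

The poster session starts at 9:04 AM + 141 min = 11:25 AM.
The panel ends at 11:25 AM − 45 min = 10:40 AM.
The keynote starts at 10:40 AM + 138 min = 12:58 PM.
The poster session ends at 12:58 PM − 48 min = 12:10 PM.
From 9:04 AM to 12:10 PM is 186 minutes.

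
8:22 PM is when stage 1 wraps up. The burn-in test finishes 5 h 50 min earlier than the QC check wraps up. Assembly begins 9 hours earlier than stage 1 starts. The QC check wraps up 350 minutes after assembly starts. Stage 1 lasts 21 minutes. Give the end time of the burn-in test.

Stage 1 starts at 8:22 PM − 21 min = 8:01 PM.
Assembly starts at 8:01 PM − 540 min = 11:01 AM.
The QC check ends at 11:01 AM + 350 min = 4:51 PM.
The burn-in test ends at 4:51 PM − 350 min = 11:01 AM.

11:01 AM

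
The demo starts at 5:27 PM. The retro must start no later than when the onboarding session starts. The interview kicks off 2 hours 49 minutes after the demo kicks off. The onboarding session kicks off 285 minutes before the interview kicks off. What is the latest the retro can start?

3:31 PM

The interview starts at 5:27 PM + 169 min = 8:16 PM.
The onboarding session starts at 8:16 PM − 285 min = 3:31 PM.
The retro is bounded by the onboarding session, so the latest it can start is 3:31 PM.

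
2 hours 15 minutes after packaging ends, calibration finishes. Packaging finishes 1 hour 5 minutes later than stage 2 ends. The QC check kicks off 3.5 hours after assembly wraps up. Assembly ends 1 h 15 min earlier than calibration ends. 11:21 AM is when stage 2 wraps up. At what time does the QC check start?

Packaging ends at 11:21 AM + 65 min = 12:26 PM.
Calibration ends at 12:26 PM + 135 min = 2:41 PM.
Assembly ends at 2:41 PM − 75 min = 1:26 PM.
The QC check starts at 1:26 PM + 210 min = 4:56 PM.

4:56 PM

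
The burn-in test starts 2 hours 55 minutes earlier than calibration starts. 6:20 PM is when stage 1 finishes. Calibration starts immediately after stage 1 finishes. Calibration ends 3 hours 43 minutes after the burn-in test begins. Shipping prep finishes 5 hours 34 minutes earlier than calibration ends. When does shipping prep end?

Calibration starts at 6:20 PM.
The burn-in test starts at 6:20 PM − 175 min = 3:25 PM.
Calibration ends at 3:25 PM + 223 min = 7:08 PM.
Shipping prep ends at 7:08 PM − 334 min = 1:34 PM.

1:34 PM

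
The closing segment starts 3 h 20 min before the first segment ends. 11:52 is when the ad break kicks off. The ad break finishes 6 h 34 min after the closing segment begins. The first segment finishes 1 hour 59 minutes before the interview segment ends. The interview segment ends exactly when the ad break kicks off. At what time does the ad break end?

The interview segment ends at 11:52.
The first segment ends at 11:52 − 119 min = 09:53.
The closing segment starts at 09:53 − 200 min = 06:33.
The ad break ends at 06:33 + 394 min = 13:07.

13:07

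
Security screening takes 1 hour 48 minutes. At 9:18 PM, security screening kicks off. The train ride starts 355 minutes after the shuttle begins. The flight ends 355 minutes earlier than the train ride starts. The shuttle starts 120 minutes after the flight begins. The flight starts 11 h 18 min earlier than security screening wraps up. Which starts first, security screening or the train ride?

Security screening ends at 9:18 PM + 108 min = 11:06 PM.
The flight starts at 11:06 PM − 678 min = 11:48 AM.
The shuttle starts at 11:48 AM + 120 min = 1:48 PM.
The train ride starts at 1:48 PM + 355 min = 7:43 PM.
Security screening starts at 9:18 PM and the train ride starts at 7:43 PM, so the train ride is first.

the train ride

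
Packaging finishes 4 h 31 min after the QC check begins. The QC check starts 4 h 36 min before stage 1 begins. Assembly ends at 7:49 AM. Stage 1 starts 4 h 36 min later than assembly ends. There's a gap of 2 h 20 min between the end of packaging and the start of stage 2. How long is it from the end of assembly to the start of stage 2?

411 minutes

Stage 1 starts at 7:49 AM + 276 min = 12:25 PM.
The QC check starts at 12:25 PM − 276 min = 7:49 AM.
Packaging ends at 7:49 AM + 271 min = 12:20 PM.
Stage 2 starts at 12:20 PM + 140 min = 2:40 PM.
From 7:49 AM to 2:40 PM is 411 minutes.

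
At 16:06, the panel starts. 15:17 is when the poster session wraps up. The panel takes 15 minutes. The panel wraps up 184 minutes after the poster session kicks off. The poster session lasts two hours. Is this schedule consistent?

The poster session starts at 15:17 − 120 min = 13:17.
The panel ends at 13:17 + 184 min = 16:21.
The panel starts at 16:21 − 15 min = 16:06.
That matches the stated 16:06, so the schedule is consistent.

Yes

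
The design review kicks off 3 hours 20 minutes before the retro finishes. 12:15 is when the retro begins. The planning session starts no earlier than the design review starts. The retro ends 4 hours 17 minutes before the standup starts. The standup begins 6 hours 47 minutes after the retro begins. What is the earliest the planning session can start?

The standup starts at 12:15 + 407 min = 19:02.
The retro ends at 19:02 − 257 min = 14:45.
The design review starts at 14:45 − 200 min = 11:25.
The planning session is bounded by the design review, so the earliest it can start is 11:25.

11:25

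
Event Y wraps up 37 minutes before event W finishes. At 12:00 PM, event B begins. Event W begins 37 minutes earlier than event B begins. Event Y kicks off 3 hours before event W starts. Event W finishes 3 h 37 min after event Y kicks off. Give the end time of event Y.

11:23 AM

Event W starts at 12:00 PM − 37 min = 11:23 AM.
Event Y starts at 11:23 AM − 180 min = 8:23 AM.
Event W ends at 8:23 AM + 217 min = 12:00 PM.
Event Y ends at 12:00 PM − 37 min = 11:23 AM.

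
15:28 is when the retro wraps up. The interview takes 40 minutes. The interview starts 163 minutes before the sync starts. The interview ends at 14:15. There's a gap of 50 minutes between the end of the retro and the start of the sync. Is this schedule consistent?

Yes

The sync starts at 15:28 + 50 min = 16:18.
The interview starts at 16:18 − 163 min = 13:35.
The interview ends at 13:35 + 40 min = 14:15.
That matches the stated 14:15, so the schedule is consistent.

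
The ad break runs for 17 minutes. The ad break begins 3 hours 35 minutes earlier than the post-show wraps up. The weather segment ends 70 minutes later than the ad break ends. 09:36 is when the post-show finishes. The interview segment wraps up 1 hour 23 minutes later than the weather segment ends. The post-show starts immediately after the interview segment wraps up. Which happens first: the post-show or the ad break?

The ad break starts at 09:36 − 215 min = 06:01.
The ad break ends at 06:01 + 17 min = 06:18.
The weather segment ends at 06:18 + 70 min = 07:28.
The interview segment ends at 07:28 + 83 min = 08:51.
So the post-show starts at 08:51.
The post-show starts at 08:51 and the ad break starts at 06:01, so the ad break is first.

the ad break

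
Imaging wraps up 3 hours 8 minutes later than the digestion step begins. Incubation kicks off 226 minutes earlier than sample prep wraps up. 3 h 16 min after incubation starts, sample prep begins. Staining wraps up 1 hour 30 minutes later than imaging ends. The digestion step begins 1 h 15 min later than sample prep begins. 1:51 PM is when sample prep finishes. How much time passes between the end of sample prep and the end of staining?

Incubation starts at 1:51 PM − 226 min = 10:05 AM.
Sample prep starts at 10:05 AM + 196 min = 1:21 PM.
The digestion step starts at 1:21 PM + 75 min = 2:36 PM.
Imaging ends at 2:36 PM + 188 min = 5:44 PM.
Staining ends at 5:44 PM + 90 min = 7:14 PM.
From 1:51 PM to 7:14 PM is 5 hours 23 minutes.

5 hours 23 minutes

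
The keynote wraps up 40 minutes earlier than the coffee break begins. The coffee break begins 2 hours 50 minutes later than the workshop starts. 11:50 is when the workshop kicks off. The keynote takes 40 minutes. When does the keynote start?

13:20

The coffee break starts at 11:50 + 170 min = 14:40.
The keynote ends at 14:40 − 40 min = 14:00.
The keynote starts at 14:00 − 40 min = 13:20.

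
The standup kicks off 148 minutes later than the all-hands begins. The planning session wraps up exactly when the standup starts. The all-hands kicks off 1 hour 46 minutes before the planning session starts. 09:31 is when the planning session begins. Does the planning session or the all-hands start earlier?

The all-hands starts at 09:31 − 106 min = 07:45.
The planning session starts at 09:31 and the all-hands starts at 07:45, so the all-hands is first.

the all-hands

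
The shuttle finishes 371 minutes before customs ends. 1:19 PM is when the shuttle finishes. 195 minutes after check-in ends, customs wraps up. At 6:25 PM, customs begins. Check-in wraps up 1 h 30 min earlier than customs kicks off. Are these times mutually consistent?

Check-in ends at 6:25 PM − 90 min = 4:55 PM.
Customs ends at 4:55 PM + 195 min = 8:10 PM.
The shuttle ends at 8:10 PM − 371 min = 1:59 PM.
But the shuttle is also said to end at 1:19 PM — a 40-minute conflict.

No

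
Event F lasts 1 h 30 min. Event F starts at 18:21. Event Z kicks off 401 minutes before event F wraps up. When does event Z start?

Event F ends at 18:21 + 90 min = 19:51.
Event Z starts at 19:51 − 401 min = 13:10.

13:10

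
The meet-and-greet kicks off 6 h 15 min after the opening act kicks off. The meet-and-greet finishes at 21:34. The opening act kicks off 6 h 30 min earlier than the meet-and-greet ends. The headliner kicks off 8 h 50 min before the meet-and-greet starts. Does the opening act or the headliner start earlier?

the headliner

The opening act starts at 21:34 − 390 min = 15:04.
The meet-and-greet starts at 15:04 + 375 min = 21:19.
The headliner starts at 21:19 − 530 min = 12:29.
The opening act starts at 15:04 and the headliner starts at 12:29, so the headliner is first.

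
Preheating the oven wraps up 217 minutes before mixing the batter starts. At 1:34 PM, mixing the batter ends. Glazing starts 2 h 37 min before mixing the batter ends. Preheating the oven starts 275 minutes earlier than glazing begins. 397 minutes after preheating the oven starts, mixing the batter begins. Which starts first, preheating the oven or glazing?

Glazing starts at 1:34 PM − 157 min = 10:57 AM.
Preheating the oven starts at 10:57 AM − 275 min = 6:22 AM.
Preheating the oven starts at 6:22 AM and glazing starts at 10:57 AM, so preheating the oven is first.

preheating the oven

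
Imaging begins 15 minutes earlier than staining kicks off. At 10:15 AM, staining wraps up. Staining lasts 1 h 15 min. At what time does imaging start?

8:45 AM

Staining starts at 10:15 AM − 75 min = 9:00 AM.
Imaging starts at 9:00 AM − 15 min = 8:45 AM.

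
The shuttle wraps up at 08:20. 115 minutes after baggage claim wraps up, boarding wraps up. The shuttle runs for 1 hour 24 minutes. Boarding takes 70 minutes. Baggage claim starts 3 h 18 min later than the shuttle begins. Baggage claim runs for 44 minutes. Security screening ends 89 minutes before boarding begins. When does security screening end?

The shuttle starts at 08:20 − 84 min = 06:56.
Baggage claim starts at 06:56 + 198 min = 10:14.
Baggage claim ends at 10:14 + 44 min = 10:58.
Boarding ends at 10:58 + 115 min = 12:53.
Boarding starts at 12:53 − 70 min = 11:43.
Security screening ends at 11:43 − 89 min = 10:14.

10:14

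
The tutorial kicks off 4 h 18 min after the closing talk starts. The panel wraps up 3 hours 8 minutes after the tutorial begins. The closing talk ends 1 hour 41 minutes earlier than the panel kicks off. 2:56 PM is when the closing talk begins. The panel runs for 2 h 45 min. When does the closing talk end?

The tutorial starts at 2:56 PM + 258 min = 7:14 PM.
The panel ends at 7:14 PM + 188 min = 10:22 PM.
The panel starts at 10:22 PM − 165 min = 7:37 PM.
The closing talk ends at 7:37 PM − 101 min = 5:56 PM.

5:56 PM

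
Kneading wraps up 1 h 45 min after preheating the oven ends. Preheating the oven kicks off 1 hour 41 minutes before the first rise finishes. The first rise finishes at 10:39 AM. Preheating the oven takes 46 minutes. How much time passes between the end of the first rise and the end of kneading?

Preheating the oven starts at 10:39 AM − 101 min = 8:58 AM.
Preheating the oven ends at 8:58 AM + 46 min = 9:44 AM.
Kneading ends at 9:44 AM + 105 min = 11:29 AM.
From 10:39 AM to 11:29 AM is 50 minutes.

50 minutes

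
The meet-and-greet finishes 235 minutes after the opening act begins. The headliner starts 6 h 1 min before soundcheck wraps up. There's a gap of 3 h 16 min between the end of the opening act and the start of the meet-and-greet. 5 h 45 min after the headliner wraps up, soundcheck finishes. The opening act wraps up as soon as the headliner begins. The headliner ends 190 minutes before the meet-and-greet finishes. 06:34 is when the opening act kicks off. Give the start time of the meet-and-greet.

The meet-and-greet ends at 06:34 + 235 min = 10:29.
The headliner ends at 10:29 − 190 min = 07:19.
Soundcheck ends at 07:19 + 345 min = 13:04.
The headliner starts at 13:04 − 361 min = 07:03.
So the opening act ends at 07:03.
The meet-and-greet starts at 07:03 + 196 min = 10:19.

10:19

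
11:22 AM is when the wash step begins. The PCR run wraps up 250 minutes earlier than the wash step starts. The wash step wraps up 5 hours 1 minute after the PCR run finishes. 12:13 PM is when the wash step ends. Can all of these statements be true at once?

The PCR run ends at 11:22 AM − 250 min = 7:12 AM.
The wash step ends at 7:12 AM + 301 min = 12:13 PM.
That matches the stated 12:13 PM, so the schedule is consistent.

Yes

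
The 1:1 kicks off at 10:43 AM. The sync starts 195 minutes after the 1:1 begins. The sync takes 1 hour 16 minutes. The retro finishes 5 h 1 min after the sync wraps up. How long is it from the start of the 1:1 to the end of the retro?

The sync starts at 10:43 AM + 195 min = 1:58 PM.
The sync ends at 1:58 PM + 76 min = 3:14 PM.
The retro ends at 3:14 PM + 301 min = 8:15 PM.
From 10:43 AM to 8:15 PM is 572 minutes.

572 minutes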